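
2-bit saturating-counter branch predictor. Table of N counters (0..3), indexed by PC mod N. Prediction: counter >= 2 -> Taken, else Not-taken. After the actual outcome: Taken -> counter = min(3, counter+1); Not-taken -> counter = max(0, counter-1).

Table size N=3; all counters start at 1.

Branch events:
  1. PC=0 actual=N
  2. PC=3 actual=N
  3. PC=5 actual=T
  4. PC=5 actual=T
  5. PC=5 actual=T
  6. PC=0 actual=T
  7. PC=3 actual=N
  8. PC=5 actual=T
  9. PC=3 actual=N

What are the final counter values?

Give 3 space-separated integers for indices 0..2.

Answer: 0 1 3

Derivation:
Ev 1: PC=0 idx=0 pred=N actual=N -> ctr[0]=0
Ev 2: PC=3 idx=0 pred=N actual=N -> ctr[0]=0
Ev 3: PC=5 idx=2 pred=N actual=T -> ctr[2]=2
Ev 4: PC=5 idx=2 pred=T actual=T -> ctr[2]=3
Ev 5: PC=5 idx=2 pred=T actual=T -> ctr[2]=3
Ev 6: PC=0 idx=0 pred=N actual=T -> ctr[0]=1
Ev 7: PC=3 idx=0 pred=N actual=N -> ctr[0]=0
Ev 8: PC=5 idx=2 pred=T actual=T -> ctr[2]=3
Ev 9: PC=3 idx=0 pred=N actual=N -> ctr[0]=0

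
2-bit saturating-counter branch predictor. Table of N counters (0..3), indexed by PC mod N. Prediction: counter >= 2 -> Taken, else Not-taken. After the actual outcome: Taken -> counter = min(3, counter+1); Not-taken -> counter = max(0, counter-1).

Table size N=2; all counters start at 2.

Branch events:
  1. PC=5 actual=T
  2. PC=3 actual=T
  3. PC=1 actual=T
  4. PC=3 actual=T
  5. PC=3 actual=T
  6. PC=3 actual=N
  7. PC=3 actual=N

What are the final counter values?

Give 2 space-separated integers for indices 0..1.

Answer: 2 1

Derivation:
Ev 1: PC=5 idx=1 pred=T actual=T -> ctr[1]=3
Ev 2: PC=3 idx=1 pred=T actual=T -> ctr[1]=3
Ev 3: PC=1 idx=1 pred=T actual=T -> ctr[1]=3
Ev 4: PC=3 idx=1 pred=T actual=T -> ctr[1]=3
Ev 5: PC=3 idx=1 pred=T actual=T -> ctr[1]=3
Ev 6: PC=3 idx=1 pred=T actual=N -> ctr[1]=2
Ev 7: PC=3 idx=1 pred=T actual=N -> ctr[1]=1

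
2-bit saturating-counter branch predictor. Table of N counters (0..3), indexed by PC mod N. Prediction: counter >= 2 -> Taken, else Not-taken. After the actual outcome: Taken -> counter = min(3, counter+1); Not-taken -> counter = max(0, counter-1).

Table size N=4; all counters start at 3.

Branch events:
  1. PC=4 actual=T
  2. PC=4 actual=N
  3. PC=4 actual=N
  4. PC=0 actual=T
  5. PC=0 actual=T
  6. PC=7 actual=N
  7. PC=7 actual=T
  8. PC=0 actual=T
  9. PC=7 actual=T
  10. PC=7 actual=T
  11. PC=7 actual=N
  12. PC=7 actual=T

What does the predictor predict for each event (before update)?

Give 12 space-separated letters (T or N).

Answer: T T T N T T T T T T T T

Derivation:
Ev 1: PC=4 idx=0 pred=T actual=T -> ctr[0]=3
Ev 2: PC=4 idx=0 pred=T actual=N -> ctr[0]=2
Ev 3: PC=4 idx=0 pred=T actual=N -> ctr[0]=1
Ev 4: PC=0 idx=0 pred=N actual=T -> ctr[0]=2
Ev 5: PC=0 idx=0 pred=T actual=T -> ctr[0]=3
Ev 6: PC=7 idx=3 pred=T actual=N -> ctr[3]=2
Ev 7: PC=7 idx=3 pred=T actual=T -> ctr[3]=3
Ev 8: PC=0 idx=0 pred=T actual=T -> ctr[0]=3
Ev 9: PC=7 idx=3 pred=T actual=T -> ctr[3]=3
Ev 10: PC=7 idx=3 pred=T actual=T -> ctr[3]=3
Ev 11: PC=7 idx=3 pred=T actual=N -> ctr[3]=2
Ev 12: PC=7 idx=3 pred=T actual=T -> ctr[3]=3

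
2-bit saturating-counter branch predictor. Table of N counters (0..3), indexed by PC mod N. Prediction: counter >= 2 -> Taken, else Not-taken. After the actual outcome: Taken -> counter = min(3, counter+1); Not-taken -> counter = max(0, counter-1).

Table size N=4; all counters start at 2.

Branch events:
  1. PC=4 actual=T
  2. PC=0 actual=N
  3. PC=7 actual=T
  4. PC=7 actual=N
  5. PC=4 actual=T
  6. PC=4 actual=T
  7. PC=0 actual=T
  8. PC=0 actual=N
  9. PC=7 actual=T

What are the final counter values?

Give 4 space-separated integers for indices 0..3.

Ev 1: PC=4 idx=0 pred=T actual=T -> ctr[0]=3
Ev 2: PC=0 idx=0 pred=T actual=N -> ctr[0]=2
Ev 3: PC=7 idx=3 pred=T actual=T -> ctr[3]=3
Ev 4: PC=7 idx=3 pred=T actual=N -> ctr[3]=2
Ev 5: PC=4 idx=0 pred=T actual=T -> ctr[0]=3
Ev 6: PC=4 idx=0 pred=T actual=T -> ctr[0]=3
Ev 7: PC=0 idx=0 pred=T actual=T -> ctr[0]=3
Ev 8: PC=0 idx=0 pred=T actual=N -> ctr[0]=2
Ev 9: PC=7 idx=3 pred=T actual=T -> ctr[3]=3

Answer: 2 2 2 3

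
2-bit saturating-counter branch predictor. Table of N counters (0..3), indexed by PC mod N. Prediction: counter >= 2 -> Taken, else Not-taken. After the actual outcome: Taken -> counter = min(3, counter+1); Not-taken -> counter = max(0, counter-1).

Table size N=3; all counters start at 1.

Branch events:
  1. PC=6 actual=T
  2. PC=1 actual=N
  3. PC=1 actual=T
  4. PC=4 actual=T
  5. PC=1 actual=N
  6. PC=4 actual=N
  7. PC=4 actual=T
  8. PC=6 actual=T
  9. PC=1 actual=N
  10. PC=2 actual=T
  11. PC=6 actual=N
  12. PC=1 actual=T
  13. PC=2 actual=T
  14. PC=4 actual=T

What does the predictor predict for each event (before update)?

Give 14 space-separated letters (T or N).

Ev 1: PC=6 idx=0 pred=N actual=T -> ctr[0]=2
Ev 2: PC=1 idx=1 pred=N actual=N -> ctr[1]=0
Ev 3: PC=1 idx=1 pred=N actual=T -> ctr[1]=1
Ev 4: PC=4 idx=1 pred=N actual=T -> ctr[1]=2
Ev 5: PC=1 idx=1 pred=T actual=N -> ctr[1]=1
Ev 6: PC=4 idx=1 pred=N actual=N -> ctr[1]=0
Ev 7: PC=4 idx=1 pred=N actual=T -> ctr[1]=1
Ev 8: PC=6 idx=0 pred=T actual=T -> ctr[0]=3
Ev 9: PC=1 idx=1 pred=N actual=N -> ctr[1]=0
Ev 10: PC=2 idx=2 pred=N actual=T -> ctr[2]=2
Ev 11: PC=6 idx=0 pred=T actual=N -> ctr[0]=2
Ev 12: PC=1 idx=1 pred=N actual=T -> ctr[1]=1
Ev 13: PC=2 idx=2 pred=T actual=T -> ctr[2]=3
Ev 14: PC=4 idx=1 pred=N actual=T -> ctr[1]=2

Answer: N N N N T N N T N N T N T N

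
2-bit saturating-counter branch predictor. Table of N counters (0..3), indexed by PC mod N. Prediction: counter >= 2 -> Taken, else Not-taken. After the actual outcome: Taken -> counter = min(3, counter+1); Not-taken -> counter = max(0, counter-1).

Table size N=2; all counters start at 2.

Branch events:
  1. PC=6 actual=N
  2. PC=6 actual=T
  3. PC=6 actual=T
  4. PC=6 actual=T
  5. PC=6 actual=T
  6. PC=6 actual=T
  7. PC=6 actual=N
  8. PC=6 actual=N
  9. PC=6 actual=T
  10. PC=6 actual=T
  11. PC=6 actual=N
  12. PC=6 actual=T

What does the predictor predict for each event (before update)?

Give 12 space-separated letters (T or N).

Ev 1: PC=6 idx=0 pred=T actual=N -> ctr[0]=1
Ev 2: PC=6 idx=0 pred=N actual=T -> ctr[0]=2
Ev 3: PC=6 idx=0 pred=T actual=T -> ctr[0]=3
Ev 4: PC=6 idx=0 pred=T actual=T -> ctr[0]=3
Ev 5: PC=6 idx=0 pred=T actual=T -> ctr[0]=3
Ev 6: PC=6 idx=0 pred=T actual=T -> ctr[0]=3
Ev 7: PC=6 idx=0 pred=T actual=N -> ctr[0]=2
Ev 8: PC=6 idx=0 pred=T actual=N -> ctr[0]=1
Ev 9: PC=6 idx=0 pred=N actual=T -> ctr[0]=2
Ev 10: PC=6 idx=0 pred=T actual=T -> ctr[0]=3
Ev 11: PC=6 idx=0 pred=T actual=N -> ctr[0]=2
Ev 12: PC=6 idx=0 pred=T actual=T -> ctr[0]=3

Answer: T N T T T T T T N T T T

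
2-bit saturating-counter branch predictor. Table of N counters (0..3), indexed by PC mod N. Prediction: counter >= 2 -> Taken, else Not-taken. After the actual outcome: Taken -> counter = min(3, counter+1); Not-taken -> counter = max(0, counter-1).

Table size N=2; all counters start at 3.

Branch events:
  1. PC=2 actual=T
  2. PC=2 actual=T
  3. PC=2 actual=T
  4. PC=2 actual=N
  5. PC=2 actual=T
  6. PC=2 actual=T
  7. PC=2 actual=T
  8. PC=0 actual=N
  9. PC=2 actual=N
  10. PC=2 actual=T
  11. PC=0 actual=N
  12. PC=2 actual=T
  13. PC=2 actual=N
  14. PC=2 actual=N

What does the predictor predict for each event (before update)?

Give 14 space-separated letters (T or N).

Answer: T T T T T T T T T N T N T N

Derivation:
Ev 1: PC=2 idx=0 pred=T actual=T -> ctr[0]=3
Ev 2: PC=2 idx=0 pred=T actual=T -> ctr[0]=3
Ev 3: PC=2 idx=0 pred=T actual=T -> ctr[0]=3
Ev 4: PC=2 idx=0 pred=T actual=N -> ctr[0]=2
Ev 5: PC=2 idx=0 pred=T actual=T -> ctr[0]=3
Ev 6: PC=2 idx=0 pred=T actual=T -> ctr[0]=3
Ev 7: PC=2 idx=0 pred=T actual=T -> ctr[0]=3
Ev 8: PC=0 idx=0 pred=T actual=N -> ctr[0]=2
Ev 9: PC=2 idx=0 pred=T actual=N -> ctr[0]=1
Ev 10: PC=2 idx=0 pred=N actual=T -> ctr[0]=2
Ev 11: PC=0 idx=0 pred=T actual=N -> ctr[0]=1
Ev 12: PC=2 idx=0 pred=N actual=T -> ctr[0]=2
Ev 13: PC=2 idx=0 pred=T actual=N -> ctr[0]=1
Ev 14: PC=2 idx=0 pred=N actual=N -> ctr[0]=0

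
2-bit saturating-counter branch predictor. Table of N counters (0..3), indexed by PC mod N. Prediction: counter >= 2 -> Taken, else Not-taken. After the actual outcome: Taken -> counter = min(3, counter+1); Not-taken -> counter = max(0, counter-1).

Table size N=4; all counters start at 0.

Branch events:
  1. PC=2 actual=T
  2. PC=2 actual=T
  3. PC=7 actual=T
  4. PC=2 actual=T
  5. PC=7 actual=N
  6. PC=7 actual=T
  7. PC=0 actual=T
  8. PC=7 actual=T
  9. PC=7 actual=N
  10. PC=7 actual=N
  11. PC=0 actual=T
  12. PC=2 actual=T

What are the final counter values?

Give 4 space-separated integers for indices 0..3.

Ev 1: PC=2 idx=2 pred=N actual=T -> ctr[2]=1
Ev 2: PC=2 idx=2 pred=N actual=T -> ctr[2]=2
Ev 3: PC=7 idx=3 pred=N actual=T -> ctr[3]=1
Ev 4: PC=2 idx=2 pred=T actual=T -> ctr[2]=3
Ev 5: PC=7 idx=3 pred=N actual=N -> ctr[3]=0
Ev 6: PC=7 idx=3 pred=N actual=T -> ctr[3]=1
Ev 7: PC=0 idx=0 pred=N actual=T -> ctr[0]=1
Ev 8: PC=7 idx=3 pred=N actual=T -> ctr[3]=2
Ev 9: PC=7 idx=3 pred=T actual=N -> ctr[3]=1
Ev 10: PC=7 idx=3 pred=N actual=N -> ctr[3]=0
Ev 11: PC=0 idx=0 pred=N actual=T -> ctr[0]=2
Ev 12: PC=2 idx=2 pred=T actual=T -> ctr[2]=3

Answer: 2 0 3 0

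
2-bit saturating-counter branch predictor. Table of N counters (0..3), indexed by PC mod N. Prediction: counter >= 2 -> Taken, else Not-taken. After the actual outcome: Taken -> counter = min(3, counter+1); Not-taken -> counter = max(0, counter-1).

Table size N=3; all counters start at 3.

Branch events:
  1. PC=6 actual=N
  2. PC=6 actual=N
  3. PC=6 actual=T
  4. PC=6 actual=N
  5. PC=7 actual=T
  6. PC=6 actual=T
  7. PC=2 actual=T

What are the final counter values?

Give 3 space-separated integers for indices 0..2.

Ev 1: PC=6 idx=0 pred=T actual=N -> ctr[0]=2
Ev 2: PC=6 idx=0 pred=T actual=N -> ctr[0]=1
Ev 3: PC=6 idx=0 pred=N actual=T -> ctr[0]=2
Ev 4: PC=6 idx=0 pred=T actual=N -> ctr[0]=1
Ev 5: PC=7 idx=1 pred=T actual=T -> ctr[1]=3
Ev 6: PC=6 idx=0 pred=N actual=T -> ctr[0]=2
Ev 7: PC=2 idx=2 pred=T actual=T -> ctr[2]=3

Answer: 2 3 3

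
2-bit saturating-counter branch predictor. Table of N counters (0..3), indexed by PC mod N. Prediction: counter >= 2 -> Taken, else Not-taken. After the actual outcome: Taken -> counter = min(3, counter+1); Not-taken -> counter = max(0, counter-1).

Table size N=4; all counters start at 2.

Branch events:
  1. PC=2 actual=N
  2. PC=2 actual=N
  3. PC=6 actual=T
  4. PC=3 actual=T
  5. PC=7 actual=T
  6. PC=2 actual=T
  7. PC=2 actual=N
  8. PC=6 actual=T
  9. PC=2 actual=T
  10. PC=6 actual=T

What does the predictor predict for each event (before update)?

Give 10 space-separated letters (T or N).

Ev 1: PC=2 idx=2 pred=T actual=N -> ctr[2]=1
Ev 2: PC=2 idx=2 pred=N actual=N -> ctr[2]=0
Ev 3: PC=6 idx=2 pred=N actual=T -> ctr[2]=1
Ev 4: PC=3 idx=3 pred=T actual=T -> ctr[3]=3
Ev 5: PC=7 idx=3 pred=T actual=T -> ctr[3]=3
Ev 6: PC=2 idx=2 pred=N actual=T -> ctr[2]=2
Ev 7: PC=2 idx=2 pred=T actual=N -> ctr[2]=1
Ev 8: PC=6 idx=2 pred=N actual=T -> ctr[2]=2
Ev 9: PC=2 idx=2 pred=T actual=T -> ctr[2]=3
Ev 10: PC=6 idx=2 pred=T actual=T -> ctr[2]=3

Answer: T N N T T N T N T T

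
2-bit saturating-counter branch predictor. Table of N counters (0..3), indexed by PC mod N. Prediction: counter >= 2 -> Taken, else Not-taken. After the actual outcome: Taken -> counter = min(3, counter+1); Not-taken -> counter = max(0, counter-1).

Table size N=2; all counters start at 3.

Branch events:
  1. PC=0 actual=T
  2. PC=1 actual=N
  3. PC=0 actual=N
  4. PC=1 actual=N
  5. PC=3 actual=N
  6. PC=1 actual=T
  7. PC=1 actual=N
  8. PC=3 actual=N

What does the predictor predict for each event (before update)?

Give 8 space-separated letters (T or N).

Answer: T T T T N N N N

Derivation:
Ev 1: PC=0 idx=0 pred=T actual=T -> ctr[0]=3
Ev 2: PC=1 idx=1 pred=T actual=N -> ctr[1]=2
Ev 3: PC=0 idx=0 pred=T actual=N -> ctr[0]=2
Ev 4: PC=1 idx=1 pred=T actual=N -> ctr[1]=1
Ev 5: PC=3 idx=1 pred=N actual=N -> ctr[1]=0
Ev 6: PC=1 idx=1 pred=N actual=T -> ctr[1]=1
Ev 7: PC=1 idx=1 pred=N actual=N -> ctr[1]=0
Ev 8: PC=3 idx=1 pred=N actual=N -> ctr[1]=0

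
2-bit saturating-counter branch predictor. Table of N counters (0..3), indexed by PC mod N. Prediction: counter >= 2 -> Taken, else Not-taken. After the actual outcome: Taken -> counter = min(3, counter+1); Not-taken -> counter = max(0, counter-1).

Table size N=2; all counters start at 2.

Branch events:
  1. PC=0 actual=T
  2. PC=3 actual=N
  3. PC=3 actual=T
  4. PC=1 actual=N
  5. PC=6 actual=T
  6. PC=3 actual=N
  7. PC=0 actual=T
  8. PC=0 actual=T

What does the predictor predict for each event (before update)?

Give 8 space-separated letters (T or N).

Answer: T T N T T N T T

Derivation:
Ev 1: PC=0 idx=0 pred=T actual=T -> ctr[0]=3
Ev 2: PC=3 idx=1 pred=T actual=N -> ctr[1]=1
Ev 3: PC=3 idx=1 pred=N actual=T -> ctr[1]=2
Ev 4: PC=1 idx=1 pred=T actual=N -> ctr[1]=1
Ev 5: PC=6 idx=0 pred=T actual=T -> ctr[0]=3
Ev 6: PC=3 idx=1 pred=N actual=N -> ctr[1]=0
Ev 7: PC=0 idx=0 pred=T actual=T -> ctr[0]=3
Ev 8: PC=0 idx=0 pred=T actual=T -> ctr[0]=3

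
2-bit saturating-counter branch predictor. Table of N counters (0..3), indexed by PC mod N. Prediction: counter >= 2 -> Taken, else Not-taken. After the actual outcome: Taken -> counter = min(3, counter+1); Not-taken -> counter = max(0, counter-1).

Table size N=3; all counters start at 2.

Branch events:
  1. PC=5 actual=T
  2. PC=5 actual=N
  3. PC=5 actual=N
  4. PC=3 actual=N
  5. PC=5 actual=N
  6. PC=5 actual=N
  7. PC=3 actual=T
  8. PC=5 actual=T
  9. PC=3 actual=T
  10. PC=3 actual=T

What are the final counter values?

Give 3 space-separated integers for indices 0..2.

Answer: 3 2 1

Derivation:
Ev 1: PC=5 idx=2 pred=T actual=T -> ctr[2]=3
Ev 2: PC=5 idx=2 pred=T actual=N -> ctr[2]=2
Ev 3: PC=5 idx=2 pred=T actual=N -> ctr[2]=1
Ev 4: PC=3 idx=0 pred=T actual=N -> ctr[0]=1
Ev 5: PC=5 idx=2 pred=N actual=N -> ctr[2]=0
Ev 6: PC=5 idx=2 pred=N actual=N -> ctr[2]=0
Ev 7: PC=3 idx=0 pred=N actual=T -> ctr[0]=2
Ev 8: PC=5 idx=2 pred=N actual=T -> ctr[2]=1
Ev 9: PC=3 idx=0 pred=T actual=T -> ctr[0]=3
Ev 10: PC=3 idx=0 pred=T actual=T -> ctr[0]=3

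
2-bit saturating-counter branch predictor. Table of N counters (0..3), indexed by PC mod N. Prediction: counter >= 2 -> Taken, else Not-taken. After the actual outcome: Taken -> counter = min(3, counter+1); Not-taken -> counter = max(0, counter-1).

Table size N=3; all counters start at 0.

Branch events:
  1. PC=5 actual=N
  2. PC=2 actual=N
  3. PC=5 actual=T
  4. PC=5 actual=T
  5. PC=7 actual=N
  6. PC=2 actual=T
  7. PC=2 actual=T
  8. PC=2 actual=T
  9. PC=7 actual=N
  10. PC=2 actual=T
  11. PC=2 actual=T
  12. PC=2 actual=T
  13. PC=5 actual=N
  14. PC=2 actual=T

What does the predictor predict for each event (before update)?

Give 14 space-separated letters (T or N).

Ev 1: PC=5 idx=2 pred=N actual=N -> ctr[2]=0
Ev 2: PC=2 idx=2 pred=N actual=N -> ctr[2]=0
Ev 3: PC=5 idx=2 pred=N actual=T -> ctr[2]=1
Ev 4: PC=5 idx=2 pred=N actual=T -> ctr[2]=2
Ev 5: PC=7 idx=1 pred=N actual=N -> ctr[1]=0
Ev 6: PC=2 idx=2 pred=T actual=T -> ctr[2]=3
Ev 7: PC=2 idx=2 pred=T actual=T -> ctr[2]=3
Ev 8: PC=2 idx=2 pred=T actual=T -> ctr[2]=3
Ev 9: PC=7 idx=1 pred=N actual=N -> ctr[1]=0
Ev 10: PC=2 idx=2 pred=T actual=T -> ctr[2]=3
Ev 11: PC=2 idx=2 pred=T actual=T -> ctr[2]=3
Ev 12: PC=2 idx=2 pred=T actual=T -> ctr[2]=3
Ev 13: PC=5 idx=2 pred=T actual=N -> ctr[2]=2
Ev 14: PC=2 idx=2 pred=T actual=T -> ctr[2]=3

Answer: N N N N N T T T N T T T T T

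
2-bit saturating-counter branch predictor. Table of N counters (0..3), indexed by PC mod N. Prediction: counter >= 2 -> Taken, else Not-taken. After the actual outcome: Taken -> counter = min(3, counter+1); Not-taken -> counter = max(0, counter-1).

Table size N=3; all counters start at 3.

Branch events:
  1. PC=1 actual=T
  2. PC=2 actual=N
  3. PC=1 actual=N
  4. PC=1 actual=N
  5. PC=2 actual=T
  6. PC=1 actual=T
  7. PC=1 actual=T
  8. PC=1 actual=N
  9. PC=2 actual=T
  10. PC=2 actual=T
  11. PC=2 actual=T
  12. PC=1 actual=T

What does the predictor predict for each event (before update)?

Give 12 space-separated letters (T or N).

Answer: T T T T T N T T T T T T

Derivation:
Ev 1: PC=1 idx=1 pred=T actual=T -> ctr[1]=3
Ev 2: PC=2 idx=2 pred=T actual=N -> ctr[2]=2
Ev 3: PC=1 idx=1 pred=T actual=N -> ctr[1]=2
Ev 4: PC=1 idx=1 pred=T actual=N -> ctr[1]=1
Ev 5: PC=2 idx=2 pred=T actual=T -> ctr[2]=3
Ev 6: PC=1 idx=1 pred=N actual=T -> ctr[1]=2
Ev 7: PC=1 idx=1 pred=T actual=T -> ctr[1]=3
Ev 8: PC=1 idx=1 pred=T actual=N -> ctr[1]=2
Ev 9: PC=2 idx=2 pred=T actual=T -> ctr[2]=3
Ev 10: PC=2 idx=2 pred=T actual=T -> ctr[2]=3
Ev 11: PC=2 idx=2 pred=T actual=T -> ctr[2]=3
Ev 12: PC=1 idx=1 pred=T actual=T -> ctr[1]=3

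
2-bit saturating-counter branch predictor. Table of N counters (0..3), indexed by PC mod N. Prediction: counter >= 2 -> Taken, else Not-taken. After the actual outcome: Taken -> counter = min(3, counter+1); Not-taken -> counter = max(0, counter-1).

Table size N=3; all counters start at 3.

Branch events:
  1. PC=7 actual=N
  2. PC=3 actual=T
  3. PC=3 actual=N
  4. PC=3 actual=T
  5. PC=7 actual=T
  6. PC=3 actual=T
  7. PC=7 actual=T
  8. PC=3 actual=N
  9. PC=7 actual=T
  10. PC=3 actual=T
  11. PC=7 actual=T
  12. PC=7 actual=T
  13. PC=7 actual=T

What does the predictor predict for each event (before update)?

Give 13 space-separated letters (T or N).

Answer: T T T T T T T T T T T T T

Derivation:
Ev 1: PC=7 idx=1 pred=T actual=N -> ctr[1]=2
Ev 2: PC=3 idx=0 pred=T actual=T -> ctr[0]=3
Ev 3: PC=3 idx=0 pred=T actual=N -> ctr[0]=2
Ev 4: PC=3 idx=0 pred=T actual=T -> ctr[0]=3
Ev 5: PC=7 idx=1 pred=T actual=T -> ctr[1]=3
Ev 6: PC=3 idx=0 pred=T actual=T -> ctr[0]=3
Ev 7: PC=7 idx=1 pred=T actual=T -> ctr[1]=3
Ev 8: PC=3 idx=0 pred=T actual=N -> ctr[0]=2
Ev 9: PC=7 idx=1 pred=T actual=T -> ctr[1]=3
Ev 10: PC=3 idx=0 pred=T actual=T -> ctr[0]=3
Ev 11: PC=7 idx=1 pred=T actual=T -> ctr[1]=3
Ev 12: PC=7 idx=1 pred=T actual=T -> ctr[1]=3
Ev 13: PC=7 idx=1 pred=T actual=T -> ctr[1]=3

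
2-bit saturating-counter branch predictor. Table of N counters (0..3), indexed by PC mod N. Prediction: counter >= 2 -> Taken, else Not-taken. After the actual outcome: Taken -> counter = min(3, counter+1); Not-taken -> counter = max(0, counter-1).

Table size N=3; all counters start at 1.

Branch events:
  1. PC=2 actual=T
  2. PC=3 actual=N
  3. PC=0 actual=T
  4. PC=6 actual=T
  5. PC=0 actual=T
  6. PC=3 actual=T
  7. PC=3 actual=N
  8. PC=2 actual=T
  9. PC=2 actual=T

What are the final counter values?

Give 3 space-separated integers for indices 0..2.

Answer: 2 1 3

Derivation:
Ev 1: PC=2 idx=2 pred=N actual=T -> ctr[2]=2
Ev 2: PC=3 idx=0 pred=N actual=N -> ctr[0]=0
Ev 3: PC=0 idx=0 pred=N actual=T -> ctr[0]=1
Ev 4: PC=6 idx=0 pred=N actual=T -> ctr[0]=2
Ev 5: PC=0 idx=0 pred=T actual=T -> ctr[0]=3
Ev 6: PC=3 idx=0 pred=T actual=T -> ctr[0]=3
Ev 7: PC=3 idx=0 pred=T actual=N -> ctr[0]=2
Ev 8: PC=2 idx=2 pred=T actual=T -> ctr[2]=3
Ev 9: PC=2 idx=2 pred=T actual=T -> ctr[2]=3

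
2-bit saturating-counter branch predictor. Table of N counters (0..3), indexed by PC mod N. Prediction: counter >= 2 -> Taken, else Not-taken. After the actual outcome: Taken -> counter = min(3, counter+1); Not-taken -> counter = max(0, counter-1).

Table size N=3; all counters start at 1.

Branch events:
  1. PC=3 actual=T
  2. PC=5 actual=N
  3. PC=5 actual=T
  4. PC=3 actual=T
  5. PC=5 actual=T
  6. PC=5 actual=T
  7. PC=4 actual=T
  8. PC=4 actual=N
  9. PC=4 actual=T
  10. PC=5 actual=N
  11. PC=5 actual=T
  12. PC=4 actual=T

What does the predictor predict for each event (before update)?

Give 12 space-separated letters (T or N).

Answer: N N N T N T N T N T T T

Derivation:
Ev 1: PC=3 idx=0 pred=N actual=T -> ctr[0]=2
Ev 2: PC=5 idx=2 pred=N actual=N -> ctr[2]=0
Ev 3: PC=5 idx=2 pred=N actual=T -> ctr[2]=1
Ev 4: PC=3 idx=0 pred=T actual=T -> ctr[0]=3
Ev 5: PC=5 idx=2 pred=N actual=T -> ctr[2]=2
Ev 6: PC=5 idx=2 pred=T actual=T -> ctr[2]=3
Ev 7: PC=4 idx=1 pred=N actual=T -> ctr[1]=2
Ev 8: PC=4 idx=1 pred=T actual=N -> ctr[1]=1
Ev 9: PC=4 idx=1 pred=N actual=T -> ctr[1]=2
Ev 10: PC=5 idx=2 pred=T actual=N -> ctr[2]=2
Ev 11: PC=5 idx=2 pred=T actual=T -> ctr[2]=3
Ev 12: PC=4 idx=1 pred=T actual=T -> ctr[1]=3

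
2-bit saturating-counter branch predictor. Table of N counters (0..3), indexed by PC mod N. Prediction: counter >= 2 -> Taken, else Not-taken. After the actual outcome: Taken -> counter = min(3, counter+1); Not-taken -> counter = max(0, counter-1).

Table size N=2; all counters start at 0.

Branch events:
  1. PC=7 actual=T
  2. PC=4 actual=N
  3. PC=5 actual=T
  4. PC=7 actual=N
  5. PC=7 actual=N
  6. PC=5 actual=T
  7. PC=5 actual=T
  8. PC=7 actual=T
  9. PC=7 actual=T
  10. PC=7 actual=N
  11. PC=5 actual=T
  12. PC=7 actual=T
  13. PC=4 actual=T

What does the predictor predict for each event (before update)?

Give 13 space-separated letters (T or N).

Ev 1: PC=7 idx=1 pred=N actual=T -> ctr[1]=1
Ev 2: PC=4 idx=0 pred=N actual=N -> ctr[0]=0
Ev 3: PC=5 idx=1 pred=N actual=T -> ctr[1]=2
Ev 4: PC=7 idx=1 pred=T actual=N -> ctr[1]=1
Ev 5: PC=7 idx=1 pred=N actual=N -> ctr[1]=0
Ev 6: PC=5 idx=1 pred=N actual=T -> ctr[1]=1
Ev 7: PC=5 idx=1 pred=N actual=T -> ctr[1]=2
Ev 8: PC=7 idx=1 pred=T actual=T -> ctr[1]=3
Ev 9: PC=7 idx=1 pred=T actual=T -> ctr[1]=3
Ev 10: PC=7 idx=1 pred=T actual=N -> ctr[1]=2
Ev 11: PC=5 idx=1 pred=T actual=T -> ctr[1]=3
Ev 12: PC=7 idx=1 pred=T actual=T -> ctr[1]=3
Ev 13: PC=4 idx=0 pred=N actual=T -> ctr[0]=1

Answer: N N N T N N N T T T T T N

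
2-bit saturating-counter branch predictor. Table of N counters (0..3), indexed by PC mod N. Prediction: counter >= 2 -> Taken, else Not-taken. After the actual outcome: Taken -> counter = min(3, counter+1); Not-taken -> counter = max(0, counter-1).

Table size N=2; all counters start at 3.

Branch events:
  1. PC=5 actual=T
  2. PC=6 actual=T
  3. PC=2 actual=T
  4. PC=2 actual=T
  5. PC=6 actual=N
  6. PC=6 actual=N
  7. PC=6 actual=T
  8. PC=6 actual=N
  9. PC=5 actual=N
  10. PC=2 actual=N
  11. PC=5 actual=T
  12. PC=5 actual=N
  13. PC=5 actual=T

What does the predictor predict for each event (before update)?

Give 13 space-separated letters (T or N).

Answer: T T T T T T N T T N T T T

Derivation:
Ev 1: PC=5 idx=1 pred=T actual=T -> ctr[1]=3
Ev 2: PC=6 idx=0 pred=T actual=T -> ctr[0]=3
Ev 3: PC=2 idx=0 pred=T actual=T -> ctr[0]=3
Ev 4: PC=2 idx=0 pred=T actual=T -> ctr[0]=3
Ev 5: PC=6 idx=0 pred=T actual=N -> ctr[0]=2
Ev 6: PC=6 idx=0 pred=T actual=N -> ctr[0]=1
Ev 7: PC=6 idx=0 pred=N actual=T -> ctr[0]=2
Ev 8: PC=6 idx=0 pred=T actual=N -> ctr[0]=1
Ev 9: PC=5 idx=1 pred=T actual=N -> ctr[1]=2
Ev 10: PC=2 idx=0 pred=N actual=N -> ctr[0]=0
Ev 11: PC=5 idx=1 pred=T actual=T -> ctr[1]=3
Ev 12: PC=5 idx=1 pred=T actual=N -> ctr[1]=2
Ev 13: PC=5 idx=1 pred=T actual=T -> ctr[1]=3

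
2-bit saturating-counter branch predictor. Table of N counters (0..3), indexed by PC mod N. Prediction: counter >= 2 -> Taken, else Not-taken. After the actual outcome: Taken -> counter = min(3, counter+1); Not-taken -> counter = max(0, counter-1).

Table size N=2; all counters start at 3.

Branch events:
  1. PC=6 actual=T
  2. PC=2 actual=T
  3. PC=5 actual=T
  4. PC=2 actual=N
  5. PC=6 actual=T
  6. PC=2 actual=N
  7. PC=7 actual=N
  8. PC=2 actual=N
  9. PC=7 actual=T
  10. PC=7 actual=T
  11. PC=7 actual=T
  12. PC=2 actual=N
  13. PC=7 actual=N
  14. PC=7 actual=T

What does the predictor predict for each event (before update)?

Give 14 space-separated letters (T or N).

Answer: T T T T T T T T T T T N T T

Derivation:
Ev 1: PC=6 idx=0 pred=T actual=T -> ctr[0]=3
Ev 2: PC=2 idx=0 pred=T actual=T -> ctr[0]=3
Ev 3: PC=5 idx=1 pred=T actual=T -> ctr[1]=3
Ev 4: PC=2 idx=0 pred=T actual=N -> ctr[0]=2
Ev 5: PC=6 idx=0 pred=T actual=T -> ctr[0]=3
Ev 6: PC=2 idx=0 pred=T actual=N -> ctr[0]=2
Ev 7: PC=7 idx=1 pred=T actual=N -> ctr[1]=2
Ev 8: PC=2 idx=0 pred=T actual=N -> ctr[0]=1
Ev 9: PC=7 idx=1 pred=T actual=T -> ctr[1]=3
Ev 10: PC=7 idx=1 pred=T actual=T -> ctr[1]=3
Ev 11: PC=7 idx=1 pred=T actual=T -> ctr[1]=3
Ev 12: PC=2 idx=0 pred=N actual=N -> ctr[0]=0
Ev 13: PC=7 idx=1 pred=T actual=N -> ctr[1]=2
Ev 14: PC=7 idx=1 pred=T actual=T -> ctr[1]=3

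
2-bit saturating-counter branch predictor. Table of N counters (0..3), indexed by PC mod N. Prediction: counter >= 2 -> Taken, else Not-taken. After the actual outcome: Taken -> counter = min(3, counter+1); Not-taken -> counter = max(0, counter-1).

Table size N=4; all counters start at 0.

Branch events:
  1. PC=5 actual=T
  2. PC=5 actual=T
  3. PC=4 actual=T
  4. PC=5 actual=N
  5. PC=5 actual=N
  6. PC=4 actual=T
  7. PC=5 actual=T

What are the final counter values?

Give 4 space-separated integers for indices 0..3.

Answer: 2 1 0 0

Derivation:
Ev 1: PC=5 idx=1 pred=N actual=T -> ctr[1]=1
Ev 2: PC=5 idx=1 pred=N actual=T -> ctr[1]=2
Ev 3: PC=4 idx=0 pred=N actual=T -> ctr[0]=1
Ev 4: PC=5 idx=1 pred=T actual=N -> ctr[1]=1
Ev 5: PC=5 idx=1 pred=N actual=N -> ctr[1]=0
Ev 6: PC=4 idx=0 pred=N actual=T -> ctr[0]=2
Ev 7: PC=5 idx=1 pred=N actual=T -> ctr[1]=1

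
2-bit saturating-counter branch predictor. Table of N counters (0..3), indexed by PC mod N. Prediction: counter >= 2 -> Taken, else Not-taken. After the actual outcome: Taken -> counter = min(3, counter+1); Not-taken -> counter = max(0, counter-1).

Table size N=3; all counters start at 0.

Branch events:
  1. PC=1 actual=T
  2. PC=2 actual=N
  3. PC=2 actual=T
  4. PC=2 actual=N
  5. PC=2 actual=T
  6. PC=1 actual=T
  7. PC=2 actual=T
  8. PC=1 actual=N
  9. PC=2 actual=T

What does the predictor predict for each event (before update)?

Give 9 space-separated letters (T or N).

Ev 1: PC=1 idx=1 pred=N actual=T -> ctr[1]=1
Ev 2: PC=2 idx=2 pred=N actual=N -> ctr[2]=0
Ev 3: PC=2 idx=2 pred=N actual=T -> ctr[2]=1
Ev 4: PC=2 idx=2 pred=N actual=N -> ctr[2]=0
Ev 5: PC=2 idx=2 pred=N actual=T -> ctr[2]=1
Ev 6: PC=1 idx=1 pred=N actual=T -> ctr[1]=2
Ev 7: PC=2 idx=2 pred=N actual=T -> ctr[2]=2
Ev 8: PC=1 idx=1 pred=T actual=N -> ctr[1]=1
Ev 9: PC=2 idx=2 pred=T actual=T -> ctr[2]=3

Answer: N N N N N N N T T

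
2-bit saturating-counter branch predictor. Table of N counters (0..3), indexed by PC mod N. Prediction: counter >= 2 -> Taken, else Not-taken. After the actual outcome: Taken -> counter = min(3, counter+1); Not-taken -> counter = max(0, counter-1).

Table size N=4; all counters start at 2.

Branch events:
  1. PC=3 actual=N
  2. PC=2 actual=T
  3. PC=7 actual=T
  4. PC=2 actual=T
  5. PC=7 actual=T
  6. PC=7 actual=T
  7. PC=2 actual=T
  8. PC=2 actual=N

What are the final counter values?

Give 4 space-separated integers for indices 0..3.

Ev 1: PC=3 idx=3 pred=T actual=N -> ctr[3]=1
Ev 2: PC=2 idx=2 pred=T actual=T -> ctr[2]=3
Ev 3: PC=7 idx=3 pred=N actual=T -> ctr[3]=2
Ev 4: PC=2 idx=2 pred=T actual=T -> ctr[2]=3
Ev 5: PC=7 idx=3 pred=T actual=T -> ctr[3]=3
Ev 6: PC=7 idx=3 pred=T actual=T -> ctr[3]=3
Ev 7: PC=2 idx=2 pred=T actual=T -> ctr[2]=3
Ev 8: PC=2 idx=2 pred=T actual=N -> ctr[2]=2

Answer: 2 2 2 3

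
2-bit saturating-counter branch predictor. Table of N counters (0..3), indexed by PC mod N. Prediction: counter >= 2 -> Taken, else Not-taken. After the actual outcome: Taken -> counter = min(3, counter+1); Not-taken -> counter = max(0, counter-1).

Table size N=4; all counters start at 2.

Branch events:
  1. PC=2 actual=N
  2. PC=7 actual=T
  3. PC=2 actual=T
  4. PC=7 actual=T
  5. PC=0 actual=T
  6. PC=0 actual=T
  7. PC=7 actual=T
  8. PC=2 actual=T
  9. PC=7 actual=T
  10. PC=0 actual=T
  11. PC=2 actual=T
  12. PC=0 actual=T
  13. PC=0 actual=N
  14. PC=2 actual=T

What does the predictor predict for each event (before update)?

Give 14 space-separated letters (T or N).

Answer: T T N T T T T T T T T T T T

Derivation:
Ev 1: PC=2 idx=2 pred=T actual=N -> ctr[2]=1
Ev 2: PC=7 idx=3 pred=T actual=T -> ctr[3]=3
Ev 3: PC=2 idx=2 pred=N actual=T -> ctr[2]=2
Ev 4: PC=7 idx=3 pred=T actual=T -> ctr[3]=3
Ev 5: PC=0 idx=0 pred=T actual=T -> ctr[0]=3
Ev 6: PC=0 idx=0 pred=T actual=T -> ctr[0]=3
Ev 7: PC=7 idx=3 pred=T actual=T -> ctr[3]=3
Ev 8: PC=2 idx=2 pred=T actual=T -> ctr[2]=3
Ev 9: PC=7 idx=3 pred=T actual=T -> ctr[3]=3
Ev 10: PC=0 idx=0 pred=T actual=T -> ctr[0]=3
Ev 11: PC=2 idx=2 pred=T actual=T -> ctr[2]=3
Ev 12: PC=0 idx=0 pred=T actual=T -> ctr[0]=3
Ev 13: PC=0 idx=0 pred=T actual=N -> ctr[0]=2
Ev 14: PC=2 idx=2 pred=T actual=T -> ctr[2]=3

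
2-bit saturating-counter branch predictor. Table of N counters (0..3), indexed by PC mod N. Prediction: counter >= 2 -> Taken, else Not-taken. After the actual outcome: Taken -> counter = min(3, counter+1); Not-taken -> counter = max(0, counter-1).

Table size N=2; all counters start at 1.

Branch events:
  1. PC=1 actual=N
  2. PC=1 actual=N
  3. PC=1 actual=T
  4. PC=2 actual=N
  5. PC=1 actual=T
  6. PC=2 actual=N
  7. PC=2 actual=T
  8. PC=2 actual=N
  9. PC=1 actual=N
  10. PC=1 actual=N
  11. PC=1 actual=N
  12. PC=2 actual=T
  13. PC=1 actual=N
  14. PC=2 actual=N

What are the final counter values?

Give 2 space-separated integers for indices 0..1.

Answer: 0 0

Derivation:
Ev 1: PC=1 idx=1 pred=N actual=N -> ctr[1]=0
Ev 2: PC=1 idx=1 pred=N actual=N -> ctr[1]=0
Ev 3: PC=1 idx=1 pred=N actual=T -> ctr[1]=1
Ev 4: PC=2 idx=0 pred=N actual=N -> ctr[0]=0
Ev 5: PC=1 idx=1 pred=N actual=T -> ctr[1]=2
Ev 6: PC=2 idx=0 pred=N actual=N -> ctr[0]=0
Ev 7: PC=2 idx=0 pred=N actual=T -> ctr[0]=1
Ev 8: PC=2 idx=0 pred=N actual=N -> ctr[0]=0
Ev 9: PC=1 idx=1 pred=T actual=N -> ctr[1]=1
Ev 10: PC=1 idx=1 pred=N actual=N -> ctr[1]=0
Ev 11: PC=1 idx=1 pred=N actual=N -> ctr[1]=0
Ev 12: PC=2 idx=0 pred=N actual=T -> ctr[0]=1
Ev 13: PC=1 idx=1 pred=N actual=N -> ctr[1]=0
Ev 14: PC=2 idx=0 pred=N actual=N -> ctr[0]=0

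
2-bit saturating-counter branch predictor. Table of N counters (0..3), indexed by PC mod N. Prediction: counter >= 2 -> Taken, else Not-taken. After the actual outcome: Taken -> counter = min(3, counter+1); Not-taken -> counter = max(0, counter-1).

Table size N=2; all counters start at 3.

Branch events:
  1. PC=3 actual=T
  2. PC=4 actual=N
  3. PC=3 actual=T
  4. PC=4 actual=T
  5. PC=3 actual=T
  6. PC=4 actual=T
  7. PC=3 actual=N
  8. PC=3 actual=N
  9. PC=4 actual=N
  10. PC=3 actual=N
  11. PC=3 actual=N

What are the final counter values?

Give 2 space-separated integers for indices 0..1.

Ev 1: PC=3 idx=1 pred=T actual=T -> ctr[1]=3
Ev 2: PC=4 idx=0 pred=T actual=N -> ctr[0]=2
Ev 3: PC=3 idx=1 pred=T actual=T -> ctr[1]=3
Ev 4: PC=4 idx=0 pred=T actual=T -> ctr[0]=3
Ev 5: PC=3 idx=1 pred=T actual=T -> ctr[1]=3
Ev 6: PC=4 idx=0 pred=T actual=T -> ctr[0]=3
Ev 7: PC=3 idx=1 pred=T actual=N -> ctr[1]=2
Ev 8: PC=3 idx=1 pred=T actual=N -> ctr[1]=1
Ev 9: PC=4 idx=0 pred=T actual=N -> ctr[0]=2
Ev 10: PC=3 idx=1 pred=N actual=N -> ctr[1]=0
Ev 11: PC=3 idx=1 pred=N actual=N -> ctr[1]=0

Answer: 2 0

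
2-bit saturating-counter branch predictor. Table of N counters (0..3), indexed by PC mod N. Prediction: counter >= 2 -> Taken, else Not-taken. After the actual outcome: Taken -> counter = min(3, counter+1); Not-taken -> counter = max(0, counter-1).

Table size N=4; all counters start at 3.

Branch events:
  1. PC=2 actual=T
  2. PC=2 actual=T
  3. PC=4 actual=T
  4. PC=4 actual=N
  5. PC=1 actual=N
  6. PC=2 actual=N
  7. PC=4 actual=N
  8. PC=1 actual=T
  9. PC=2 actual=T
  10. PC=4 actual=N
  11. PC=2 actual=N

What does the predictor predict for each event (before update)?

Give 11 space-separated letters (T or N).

Ev 1: PC=2 idx=2 pred=T actual=T -> ctr[2]=3
Ev 2: PC=2 idx=2 pred=T actual=T -> ctr[2]=3
Ev 3: PC=4 idx=0 pred=T actual=T -> ctr[0]=3
Ev 4: PC=4 idx=0 pred=T actual=N -> ctr[0]=2
Ev 5: PC=1 idx=1 pred=T actual=N -> ctr[1]=2
Ev 6: PC=2 idx=2 pred=T actual=N -> ctr[2]=2
Ev 7: PC=4 idx=0 pred=T actual=N -> ctr[0]=1
Ev 8: PC=1 idx=1 pred=T actual=T -> ctr[1]=3
Ev 9: PC=2 idx=2 pred=T actual=T -> ctr[2]=3
Ev 10: PC=4 idx=0 pred=N actual=N -> ctr[0]=0
Ev 11: PC=2 idx=2 pred=T actual=N -> ctr[2]=2

Answer: T T T T T T T T T N T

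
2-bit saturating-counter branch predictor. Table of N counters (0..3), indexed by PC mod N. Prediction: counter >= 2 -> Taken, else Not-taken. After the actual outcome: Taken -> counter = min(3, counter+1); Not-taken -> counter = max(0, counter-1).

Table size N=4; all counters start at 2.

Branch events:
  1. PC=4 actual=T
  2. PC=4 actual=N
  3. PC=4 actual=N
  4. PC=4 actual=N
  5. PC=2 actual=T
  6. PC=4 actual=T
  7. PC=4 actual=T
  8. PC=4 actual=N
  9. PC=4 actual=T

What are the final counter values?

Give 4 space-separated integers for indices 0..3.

Ev 1: PC=4 idx=0 pred=T actual=T -> ctr[0]=3
Ev 2: PC=4 idx=0 pred=T actual=N -> ctr[0]=2
Ev 3: PC=4 idx=0 pred=T actual=N -> ctr[0]=1
Ev 4: PC=4 idx=0 pred=N actual=N -> ctr[0]=0
Ev 5: PC=2 idx=2 pred=T actual=T -> ctr[2]=3
Ev 6: PC=4 idx=0 pred=N actual=T -> ctr[0]=1
Ev 7: PC=4 idx=0 pred=N actual=T -> ctr[0]=2
Ev 8: PC=4 idx=0 pred=T actual=N -> ctr[0]=1
Ev 9: PC=4 idx=0 pred=N actual=T -> ctr[0]=2

Answer: 2 2 3 2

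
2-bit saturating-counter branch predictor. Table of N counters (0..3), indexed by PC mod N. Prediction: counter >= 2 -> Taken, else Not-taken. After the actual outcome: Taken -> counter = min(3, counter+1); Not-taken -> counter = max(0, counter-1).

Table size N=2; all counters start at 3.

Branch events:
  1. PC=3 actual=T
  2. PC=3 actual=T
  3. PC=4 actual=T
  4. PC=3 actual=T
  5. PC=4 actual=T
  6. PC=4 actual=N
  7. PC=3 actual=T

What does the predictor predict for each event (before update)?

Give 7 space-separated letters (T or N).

Answer: T T T T T T T

Derivation:
Ev 1: PC=3 idx=1 pred=T actual=T -> ctr[1]=3
Ev 2: PC=3 idx=1 pred=T actual=T -> ctr[1]=3
Ev 3: PC=4 idx=0 pred=T actual=T -> ctr[0]=3
Ev 4: PC=3 idx=1 pred=T actual=T -> ctr[1]=3
Ev 5: PC=4 idx=0 pred=T actual=T -> ctr[0]=3
Ev 6: PC=4 idx=0 pred=T actual=N -> ctr[0]=2
Ev 7: PC=3 idx=1 pred=T actual=T -> ctr[1]=3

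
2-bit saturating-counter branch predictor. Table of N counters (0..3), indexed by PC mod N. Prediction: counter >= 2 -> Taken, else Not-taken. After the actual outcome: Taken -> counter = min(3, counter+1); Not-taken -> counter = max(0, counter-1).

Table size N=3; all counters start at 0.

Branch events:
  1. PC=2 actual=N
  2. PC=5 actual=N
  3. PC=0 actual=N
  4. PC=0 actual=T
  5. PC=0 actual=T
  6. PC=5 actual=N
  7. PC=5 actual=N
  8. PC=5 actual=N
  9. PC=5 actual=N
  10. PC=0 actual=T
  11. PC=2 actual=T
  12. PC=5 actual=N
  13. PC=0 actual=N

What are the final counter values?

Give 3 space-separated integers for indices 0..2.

Ev 1: PC=2 idx=2 pred=N actual=N -> ctr[2]=0
Ev 2: PC=5 idx=2 pred=N actual=N -> ctr[2]=0
Ev 3: PC=0 idx=0 pred=N actual=N -> ctr[0]=0
Ev 4: PC=0 idx=0 pred=N actual=T -> ctr[0]=1
Ev 5: PC=0 idx=0 pred=N actual=T -> ctr[0]=2
Ev 6: PC=5 idx=2 pred=N actual=N -> ctr[2]=0
Ev 7: PC=5 idx=2 pred=N actual=N -> ctr[2]=0
Ev 8: PC=5 idx=2 pred=N actual=N -> ctr[2]=0
Ev 9: PC=5 idx=2 pred=N actual=N -> ctr[2]=0
Ev 10: PC=0 idx=0 pred=T actual=T -> ctr[0]=3
Ev 11: PC=2 idx=2 pred=N actual=T -> ctr[2]=1
Ev 12: PC=5 idx=2 pred=N actual=N -> ctr[2]=0
Ev 13: PC=0 idx=0 pred=T actual=N -> ctr[0]=2

Answer: 2 0 0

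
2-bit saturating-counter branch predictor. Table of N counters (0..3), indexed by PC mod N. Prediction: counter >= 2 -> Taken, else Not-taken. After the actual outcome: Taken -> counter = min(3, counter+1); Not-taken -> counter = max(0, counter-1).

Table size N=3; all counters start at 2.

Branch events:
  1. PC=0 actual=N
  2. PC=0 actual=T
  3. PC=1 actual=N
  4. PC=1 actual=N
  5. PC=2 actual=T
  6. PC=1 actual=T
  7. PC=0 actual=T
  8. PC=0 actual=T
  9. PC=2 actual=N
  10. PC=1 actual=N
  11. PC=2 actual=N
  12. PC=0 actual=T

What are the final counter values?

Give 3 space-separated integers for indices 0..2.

Ev 1: PC=0 idx=0 pred=T actual=N -> ctr[0]=1
Ev 2: PC=0 idx=0 pred=N actual=T -> ctr[0]=2
Ev 3: PC=1 idx=1 pred=T actual=N -> ctr[1]=1
Ev 4: PC=1 idx=1 pred=N actual=N -> ctr[1]=0
Ev 5: PC=2 idx=2 pred=T actual=T -> ctr[2]=3
Ev 6: PC=1 idx=1 pred=N actual=T -> ctr[1]=1
Ev 7: PC=0 idx=0 pred=T actual=T -> ctr[0]=3
Ev 8: PC=0 idx=0 pred=T actual=T -> ctr[0]=3
Ev 9: PC=2 idx=2 pred=T actual=N -> ctr[2]=2
Ev 10: PC=1 idx=1 pred=N actual=N -> ctr[1]=0
Ev 11: PC=2 idx=2 pred=T actual=N -> ctr[2]=1
Ev 12: PC=0 idx=0 pred=T actual=T -> ctr[0]=3

Answer: 3 0 1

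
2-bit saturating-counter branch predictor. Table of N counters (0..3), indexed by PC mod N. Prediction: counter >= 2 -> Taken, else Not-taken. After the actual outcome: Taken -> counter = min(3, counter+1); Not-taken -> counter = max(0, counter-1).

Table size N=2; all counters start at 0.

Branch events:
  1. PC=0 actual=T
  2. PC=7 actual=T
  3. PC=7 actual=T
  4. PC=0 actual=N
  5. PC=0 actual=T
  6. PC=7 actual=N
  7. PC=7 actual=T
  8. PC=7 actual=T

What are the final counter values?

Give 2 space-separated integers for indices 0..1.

Answer: 1 3

Derivation:
Ev 1: PC=0 idx=0 pred=N actual=T -> ctr[0]=1
Ev 2: PC=7 idx=1 pred=N actual=T -> ctr[1]=1
Ev 3: PC=7 idx=1 pred=N actual=T -> ctr[1]=2
Ev 4: PC=0 idx=0 pred=N actual=N -> ctr[0]=0
Ev 5: PC=0 idx=0 pred=N actual=T -> ctr[0]=1
Ev 6: PC=7 idx=1 pred=T actual=N -> ctr[1]=1
Ev 7: PC=7 idx=1 pred=N actual=T -> ctr[1]=2
Ev 8: PC=7 idx=1 pred=T actual=T -> ctr[1]=3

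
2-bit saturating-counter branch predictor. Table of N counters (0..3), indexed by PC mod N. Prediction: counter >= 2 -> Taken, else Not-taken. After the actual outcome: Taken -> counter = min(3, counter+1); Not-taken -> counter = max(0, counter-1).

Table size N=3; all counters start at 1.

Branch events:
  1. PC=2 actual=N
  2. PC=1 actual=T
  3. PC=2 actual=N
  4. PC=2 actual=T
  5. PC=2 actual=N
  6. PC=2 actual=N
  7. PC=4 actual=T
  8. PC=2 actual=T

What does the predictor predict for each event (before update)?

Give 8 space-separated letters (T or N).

Ev 1: PC=2 idx=2 pred=N actual=N -> ctr[2]=0
Ev 2: PC=1 idx=1 pred=N actual=T -> ctr[1]=2
Ev 3: PC=2 idx=2 pred=N actual=N -> ctr[2]=0
Ev 4: PC=2 idx=2 pred=N actual=T -> ctr[2]=1
Ev 5: PC=2 idx=2 pred=N actual=N -> ctr[2]=0
Ev 6: PC=2 idx=2 pred=N actual=N -> ctr[2]=0
Ev 7: PC=4 idx=1 pred=T actual=T -> ctr[1]=3
Ev 8: PC=2 idx=2 pred=N actual=T -> ctr[2]=1

Answer: N N N N N N T N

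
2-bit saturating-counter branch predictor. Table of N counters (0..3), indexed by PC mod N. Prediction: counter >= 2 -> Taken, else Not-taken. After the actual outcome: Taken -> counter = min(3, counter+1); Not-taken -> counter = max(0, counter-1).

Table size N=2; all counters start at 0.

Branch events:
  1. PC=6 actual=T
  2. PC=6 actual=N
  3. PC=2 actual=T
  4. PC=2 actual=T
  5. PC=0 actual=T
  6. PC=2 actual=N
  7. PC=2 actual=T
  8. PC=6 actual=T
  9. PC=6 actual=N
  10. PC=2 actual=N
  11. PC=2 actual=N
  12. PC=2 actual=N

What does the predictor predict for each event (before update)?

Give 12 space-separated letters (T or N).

Answer: N N N N T T T T T T N N

Derivation:
Ev 1: PC=6 idx=0 pred=N actual=T -> ctr[0]=1
Ev 2: PC=6 idx=0 pred=N actual=N -> ctr[0]=0
Ev 3: PC=2 idx=0 pred=N actual=T -> ctr[0]=1
Ev 4: PC=2 idx=0 pred=N actual=T -> ctr[0]=2
Ev 5: PC=0 idx=0 pred=T actual=T -> ctr[0]=3
Ev 6: PC=2 idx=0 pred=T actual=N -> ctr[0]=2
Ev 7: PC=2 idx=0 pred=T actual=T -> ctr[0]=3
Ev 8: PC=6 idx=0 pred=T actual=T -> ctr[0]=3
Ev 9: PC=6 idx=0 pred=T actual=N -> ctr[0]=2
Ev 10: PC=2 idx=0 pred=T actual=N -> ctr[0]=1
Ev 11: PC=2 idx=0 pred=N actual=N -> ctr[0]=0
Ev 12: PC=2 idx=0 pred=N actual=N -> ctr[0]=0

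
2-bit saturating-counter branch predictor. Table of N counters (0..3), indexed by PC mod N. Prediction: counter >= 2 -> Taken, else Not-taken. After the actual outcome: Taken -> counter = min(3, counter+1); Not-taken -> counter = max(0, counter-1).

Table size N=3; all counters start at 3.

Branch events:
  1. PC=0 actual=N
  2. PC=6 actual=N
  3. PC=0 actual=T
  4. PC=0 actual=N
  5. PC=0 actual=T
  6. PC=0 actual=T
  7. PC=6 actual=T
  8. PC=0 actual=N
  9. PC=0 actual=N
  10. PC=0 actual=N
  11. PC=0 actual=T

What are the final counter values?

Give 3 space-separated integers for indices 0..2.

Answer: 1 3 3

Derivation:
Ev 1: PC=0 idx=0 pred=T actual=N -> ctr[0]=2
Ev 2: PC=6 idx=0 pred=T actual=N -> ctr[0]=1
Ev 3: PC=0 idx=0 pred=N actual=T -> ctr[0]=2
Ev 4: PC=0 idx=0 pred=T actual=N -> ctr[0]=1
Ev 5: PC=0 idx=0 pred=N actual=T -> ctr[0]=2
Ev 6: PC=0 idx=0 pred=T actual=T -> ctr[0]=3
Ev 7: PC=6 idx=0 pred=T actual=T -> ctr[0]=3
Ev 8: PC=0 idx=0 pred=T actual=N -> ctr[0]=2
Ev 9: PC=0 idx=0 pred=T actual=N -> ctr[0]=1
Ev 10: PC=0 idx=0 pred=N actual=N -> ctr[0]=0
Ev 11: PC=0 idx=0 pred=N actual=T -> ctr[0]=1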